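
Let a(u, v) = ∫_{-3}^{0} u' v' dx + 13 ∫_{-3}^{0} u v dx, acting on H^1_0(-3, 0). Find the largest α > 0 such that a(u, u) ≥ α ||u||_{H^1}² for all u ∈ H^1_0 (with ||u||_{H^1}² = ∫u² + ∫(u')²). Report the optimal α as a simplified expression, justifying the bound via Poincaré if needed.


α = 1

Coercivity of a(·,·) on H^1_0(-3, 0) means a(u, u) ≥ α ||u||_{H^1}² for every u ∈ H^1_0.
The interval has length L = 3, and Poincaré/coercivity depend only on L. Here a(u, u) = ∫(u')² + (13)·∫u².
Here c = 13 ≥ 1, so a(u,u) = ∫(u')² + c∫u² ≥ ∫(u')² + ∫u² = ||u||_{H^1}², i.e. α = 1 works. No larger α is possible: a(u,u) ≥ α||u||_{H^1}² means (1−α)∫(u')² ≥ (α−c)∫u², and for the modes u_n = sin(nπ(x−x₀)/L) (x₀ the left endpoint) one has ∫u_n²/∫(u_n')² = (L/(nπ))² → 0, so a(u_n,u_n)/||u_n||_{H^1}² → 1. Hence the optimal constant is α = 1.
Therefore α = 1.


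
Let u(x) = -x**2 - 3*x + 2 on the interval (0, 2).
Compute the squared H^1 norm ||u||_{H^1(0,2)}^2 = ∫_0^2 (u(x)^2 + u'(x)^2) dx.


||u||_{H^1}^2 = 402/5

The H^1 norm (squared) on an interval (0, L) is
  ||u||_{H^1}^2 = ∫_0^L u(x)^2 dx + ∫_0^L u'(x)^2 dx.
Compute u'(x) = -2*x - 3.
Then u(x)^2 = x**4 + 6*x**3 + 5*x**2 - 12*x + 4 and u'(x)^2 = 4*x**2 + 12*x + 9.
Integrate each monomial from 0 to 2 using ∫_0^2 c·x^n dx = c·2^(n+1)/(n+1):
  ∫_0^2 u(x)^2 dx = ∫_0^2 (x^4 + 6*x^3 + 5*x^2 - 12*x + 4) dx. Term by term:
    ∫_0^2 x^4 dx = 32/5;  ∫_0^2 6*x^3 dx = 24;  ∫_0^2 5*x^2 dx = 40/3;
    ∫_0^2 -12*x dx = -24;  ∫_0^2 4 dx = 8.
  Sum: 32/5 + 24 + 40/3 − 24 + 8 = 416/15.
  ∫_0^2 u'(x)^2 dx = ∫_0^2 (4*x^2 + 12*x + 9) dx. Term by term:
    ∫_0^2 4*x^2 dx = 32/3;  ∫_0^2 12*x dx = 24;  ∫_0^2 9 dx = 18.
  Sum: 32/3 + 24 + 18 = 158/3.
Adding: ||u||_{H^1}^2 = 416/15 + 158/3 = 402/5.


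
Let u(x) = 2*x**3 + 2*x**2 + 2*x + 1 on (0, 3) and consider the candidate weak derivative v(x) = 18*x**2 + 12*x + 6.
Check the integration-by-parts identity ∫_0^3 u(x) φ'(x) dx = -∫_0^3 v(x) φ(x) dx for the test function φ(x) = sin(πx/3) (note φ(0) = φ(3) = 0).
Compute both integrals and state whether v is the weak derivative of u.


LHS = -210/π + 648/π^3, RHS = -630/π + 1944/π^3. No, v is not the weak derivative of u.

u(x) = 2*x**3 + 2*x**2 + 2*x + 1, classical derivative u'(x) = 6*x**2 + 4*x + 2.
φ(x) = sin(πx/3), so φ'(x) = π*cos(π*x/3)/3.
Note φ(0) = φ(3) = 0, so the boundary term u·φ vanishes.
LHS = ∫_0^3 u(x) φ'(x) dx = ∫_0^3 (2*π*x^3*cos(π*x/3)/3 + 2*π*x^2*cos(π*x/3)/3 + 2*π*x*cos(π*x/3)/3 + π*cos(π*x/3)/3) dx. Term by term:
  ∫_0^3 π*cos(π*x/3)/3 dx = 0;  ∫_0^3 2*π*x*cos(π*x/3)/3 dx = -12/π;  ∫_0^3 2*π*x^2*cos(π*x/3)/3 dx = -36/π;
  ∫_0^3 2*π*x^3*cos(π*x/3)/3 dx = -162/π + 648/π^3.
Sum: 0 − 12/π − 36/π + -162/π + 648/π^3 = -210/π + 648/π^3.
So LHS = -210/π + 648/π^3.
∫_0^3 v(x) φ(x) dx = ∫_0^3 (18*x^2*sin(π*x/3) + 12*x*sin(π*x/3) + 6*sin(π*x/3)) dx. Term by term:
  ∫_0^3 6*sin(π*x/3) dx = 36/π;  ∫_0^3 12*x*sin(π*x/3) dx = 108/π;  ∫_0^3 18*x^2*sin(π*x/3) dx = -1944/π^3 + 486/π.
Sum: 36/π + 108/π + -1944/π^3 + 486/π = -1944/π^3 + 630/π.
So RHS = -∫_0^3 v(x) φ(x) dx = -630/π + 1944/π^3.
LHS − RHS = -1296/π^3 + 420/π ≠ 0, so the identity fails.
(For a valid weak derivative the identity must hold for EVERY test function, in particular this one. The failure shows v is NOT the weak derivative of u.)
Correct weak derivative would be u'(x) = 6*x**2 + 4*x + 2.


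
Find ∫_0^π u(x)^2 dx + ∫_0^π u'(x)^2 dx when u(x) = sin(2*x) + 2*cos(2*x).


||u||_{H^1(0,π)}^2 = 25*π/2

u'(x) = -4*sin(2*x) + 2*cos(2*x).
Expand u² and (u')² and integrate term by term on (0, π), using: for integers n ≥ 1, ∫_0^π sin²(nx) dx = ∫_0^π cos²(nx) dx = π/2; for n ≠ n', ∫_0^π sin(nx)sin(n'x) dx = ∫_0^π cos(nx)cos(n'x) dx = 0; and by product-to-sum, ∫_0^π sin(nx)cos(n'x) dx = ½∫_0^π [sin((n+n')x) + sin((n−n')x)] dx, which is 0 when n+n' is even and 2n/(n²−n'²) when n+n' is odd (it need not vanish on (0, π)).
  u² squared terms: (2)²·∫cos(2x)² dx = 4·π/2 = 2*π;  (1)²·∫sin(2x)² dx = 1·π/2 = π/2.
  u² cross terms: 2·(2)·(1)·∫cos(2x)·sin(2x) dx = 4·(0) = 0.
  So ∫_0^π u² dx = 2*π + π/2 + 0 = 5*π/2.
  (u')² squared terms: (-4)²·∫sin(2x)² dx = 16·π/2 = 8*π;  (2)²·∫cos(2x)² dx = 4·π/2 = 2*π.
  (u')² cross terms: 2·(-4)·(2)·∫sin(2x)·cos(2x) dx = -16·(0) = 0.
  So ∫_0^π (u')² dx = 8*π + 2*π + 0 = 10*π.
||u||_{H^1}^2 = (5*π/2) + (10*π) = 25*π/2.


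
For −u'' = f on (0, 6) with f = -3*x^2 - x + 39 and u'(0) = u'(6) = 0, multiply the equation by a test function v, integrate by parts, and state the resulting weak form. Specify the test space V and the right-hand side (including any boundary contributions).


V = H^1(0, 6) (no boundary constraint on v; u is determined up to an additive constant); weak form: ∫_0^6 u'v' dx = ∫_0^6 (-3*x^2 - x + 39) v dx for all v ∈ V.

Multiply both sides by a test function v and integrate from 0 to 6:
  ∫_0^6 −u''(x) v(x) dx = ∫_0^6 f(x) v(x) dx.
Integrate the LHS by parts once:
  ∫_0^6 −u'' v dx = −[u'(x) v(x)]_0^6 + ∫_0^6 u'(x) v'(x) dx.
Thus ∫_0^6 u'(x) v'(x) dx = ∫_0^6 f(x) v(x) dx + [u'(x) v(x)]_0^6.
Choose V so that boundary terms are either known or forced to vanish.
u has homogeneous Neumann: u'(0) = u'(6) = 0. So [u' v]_0^6 = 0·v(6) − 0·v(0) = 0 for any v; take V = H^1(0, 6).
Weak formulation: find u (satisfying any essential BC) such that ∫_0^6 u'(x) v'(x) dx = ∫_0^6 f v dx for all v ∈ V (homogeneous Neumann, so boundary terms vanish).
Substituting f(x) = -3*x^2 - x + 39, the right-hand side is ∫_0^6 (-3*x^2 - x + 39) v dx.
Compatibility check (pure Neumann): taking v ≡ 1 ∈ V gives 0 = ∫_0^6 f dx + (0) − (0), i.e. ∫_0^6 f dx must equal u'(0) − u'(6) = 0. Indeed ∫_0^6 (-3*x^2 - x + 39) dx = 0, so the data are compatible. The solution is then unique only up to an additive constant (fix it e.g. by requiring ∫_0^6 u dx = 0).


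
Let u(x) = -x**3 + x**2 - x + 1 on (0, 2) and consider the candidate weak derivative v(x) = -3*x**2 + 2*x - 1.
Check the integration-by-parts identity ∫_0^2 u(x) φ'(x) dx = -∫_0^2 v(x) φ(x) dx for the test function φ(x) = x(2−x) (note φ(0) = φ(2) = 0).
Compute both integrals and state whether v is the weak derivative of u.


LHS = 52/15, RHS = 52/15. Yes, v = u' weakly.

u(x) = -x**3 + x**2 - x + 1, classical derivative u'(x) = -3*x**2 + 2*x - 1.
φ(x) = x(2−x), so φ'(x) = 2 - 2*x.
Note φ(0) = φ(2) = 0, so the boundary term u·φ vanishes.
LHS = ∫_0^2 u(x) φ'(x) dx = ∫_0^2 (2*x^4 - 4*x^3 + 4*x^2 - 4*x + 2) dx. Term by term:
  ∫_0^2 2*x^4 dx = 64/5;  ∫_0^2 -4*x^3 dx = -16;  ∫_0^2 4*x^2 dx = 32/3;
  ∫_0^2 -4*x dx = -8;  ∫_0^2 2 dx = 4.
Sum: 64/5 − 16 + 32/3 − 8 + 4 = 52/15.
So LHS = 52/15.
∫_0^2 v(x) φ(x) dx = ∫_0^2 (3*x^4 - 8*x^3 + 5*x^2 - 2*x) dx. Term by term:
  ∫_0^2 3*x^4 dx = 96/5;  ∫_0^2 -8*x^3 dx = -32;  ∫_0^2 5*x^2 dx = 40/3;
  ∫_0^2 -2*x dx = -4.
Sum: 96/5 − 32 + 40/3 − 4 = -52/15.
So RHS = -∫_0^2 v(x) φ(x) dx = 52/15.
LHS = RHS, so the identity holds for this test φ.
Moreover u is smooth here and v(x) = u'(x) = -3*x**2 + 2*x - 1 pointwise, so the identity holds for every test function. Hence v is the weak derivative of u.


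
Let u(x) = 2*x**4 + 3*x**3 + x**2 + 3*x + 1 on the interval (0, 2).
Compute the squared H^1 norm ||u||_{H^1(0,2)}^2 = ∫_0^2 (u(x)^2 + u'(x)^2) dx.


||u||_{H^1}^2 = 235888/45

The H^1 norm (squared) on an interval (0, L) is
  ||u||_{H^1}^2 = ∫_0^L u(x)^2 dx + ∫_0^L u'(x)^2 dx.
Compute u'(x) = 8*x**3 + 9*x**2 + 2*x + 3.
Then u(x)^2 = 4*x**8 + 12*x**7 + 13*x**6 + 18*x**5 + 23*x**4 + 12*x**3 + 11*x**2 + 6*x + 1 and u'(x)^2 = 64*x**6 + 144*x**5 + 113*x**4 + 84*x**3 + 58*x**2 + 12*x + 9.
Integrate each monomial from 0 to 2 using ∫_0^2 c·x^n dx = c·2^(n+1)/(n+1):
  ∫_0^2 u(x)^2 dx = ∫_0^2 (4*x^8 + 12*x^7 + 13*x^6 + 18*x^5 + 23*x^4 + 12*x^3 + 11*x^2 + 6*x + 1) dx. Term by term:
    ∫_0^2 4*x^8 dx = 2048/9;  ∫_0^2 12*x^7 dx = 384;  ∫_0^2 13*x^6 dx = 1664/7;
    ∫_0^2 18*x^5 dx = 192;  ∫_0^2 23*x^4 dx = 736/5;  ∫_0^2 12*x^3 dx = 48;
    ∫_0^2 11*x^2 dx = 88/3;  ∫_0^2 6*x dx = 12;  ∫_0^2 1 dx = 2.
  Sum: 2048/9 + 384 + 1664/7 + 192 + 736/5 + 48 + 88/3 + 12 + 2 = 403138/315.
  ∫_0^2 u'(x)^2 dx = ∫_0^2 (64*x^6 + 144*x^5 + 113*x^4 + 84*x^3 + 58*x^2 + 12*x + 9) dx. Term by term:
    ∫_0^2 64*x^6 dx = 8192/7;  ∫_0^2 144*x^5 dx = 1536;  ∫_0^2 113*x^4 dx = 3616/5;
    ∫_0^2 84*x^3 dx = 336;  ∫_0^2 58*x^2 dx = 464/3;  ∫_0^2 12*x dx = 24;
    ∫_0^2 9 dx = 18.
  Sum: 8192/7 + 1536 + 3616/5 + 336 + 464/3 + 24 + 18 = 416026/105.
Adding: ||u||_{H^1}^2 = 403138/315 + 416026/105 = 235888/45.


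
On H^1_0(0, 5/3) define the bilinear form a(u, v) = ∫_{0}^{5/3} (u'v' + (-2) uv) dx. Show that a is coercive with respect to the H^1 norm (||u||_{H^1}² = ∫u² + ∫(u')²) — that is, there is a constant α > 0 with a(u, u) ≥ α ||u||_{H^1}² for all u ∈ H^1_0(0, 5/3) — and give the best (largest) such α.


α = (-50 + 9*π^2)/(25 + 9*π^2)

Coercivity of a(·,·) on H^1_0(0, 5/3) means a(u, u) ≥ α ||u||_{H^1}² for every u ∈ H^1_0.
The interval has length L = 5/3, and Poincaré/coercivity depend only on L. Here a(u, u) = ∫(u')² + (-2)·∫u².
Here c = -2 < 0 with |c| < (π/L)² = 9*π^2/25, so coercivity still holds. The condition a(u,u) ≥ α||u||_{H^1}² reads (1−α)∫(u')² ≥ (α−c)∫u². Any admissible α is ≤ 1 (rapidly oscillating u have ∫u²/∫(u')² → 0), and α = 1 would force 0 ≥ (1−c)∫u², impossible since c < 1; so 1−α > 0. By the sharp Poincaré inequality on H^1_0 of an interval of length L, ∫(u')² ≥ (π/L)²∫u² with equality for the first sine mode sin(π(x−x₀)/L) (x₀ the left endpoint), so the inequality holds for all u iff (1−α)(π/L)² ≥ α − c, i.e. α ≤ ((π/L)² + c)/((π/L)² + 1) = (1 + c(L/π)²)/(1 + (L/π)²). (Direct route, valid since c ≤ 0: Poincaré gives c∫u² ≥ c(L/π)²∫(u')², so a(u,u) ≥ (1 + c(L/π)²)∫(u')², while ||u||_{H^1}² ≤ (1 + (L/π)²)∫(u')²; dividing yields the same α.) With (π/L)² = 9*π^2/25 and c = -2, the largest admissible constant is α = ((π/L)² + c)/((π/L)² + 1).
Simplifying, α = (-50 + 9*π^2)/(25 + 9*π^2).


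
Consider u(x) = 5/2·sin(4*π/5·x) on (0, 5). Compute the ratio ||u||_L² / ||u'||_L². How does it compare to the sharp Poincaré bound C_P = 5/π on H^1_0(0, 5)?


||u||_L² / ||u'||_L² = 5/(4*π) < C_P = 5/π.

u(x) = 5/2·sin(4*π/5·x), so u'(x) = 2*π*cos(4*π*x/5).
Writing u(x) = A·sin(kπx/L) with A = 5/2 and k = 4, use ∫_0^L sin²(kπx/L) dx = L/2 and ∫_0^L cos²(kπx/L) dx = L/2.
u² = 25/4·sin²(4*π/5·x) and (u')² = 4*π^2·cos²(4*π/5·x), and each of sin², cos² integrates to L/2 = 5/2 over (0, 5).
∫_0^5 u² dx = 125/8, so ||u||_L² = 5*sqrt(10)/4.
∫_0^5 (u')² dx = 10*π^2, so ||u'||_L² = sqrt(10)*π.
Ratio ||u||_L² / ||u'||_L² = 5/(4*π).
Sharp Poincaré constant on H^1_0(0, 5) is C_P = L/π = 5/π, achieved by sin(π/5·x).
This is the k = 4 harmonic; the ratio L/(kπ) is strictly less than C_P = L/π, consistent with the sharp inequality ||u||_L² ≤ C_P ||u'||_L².


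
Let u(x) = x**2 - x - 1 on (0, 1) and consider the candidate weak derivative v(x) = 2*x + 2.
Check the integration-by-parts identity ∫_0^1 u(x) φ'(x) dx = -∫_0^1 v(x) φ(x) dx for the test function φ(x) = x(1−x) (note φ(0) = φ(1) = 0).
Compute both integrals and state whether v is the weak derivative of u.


LHS = 0, RHS = -1/2. No, v is not the weak derivative of u.

u(x) = x**2 - x - 1, classical derivative u'(x) = 2*x - 1.
φ(x) = x(1−x), so φ'(x) = 1 - 2*x.
Note φ(0) = φ(1) = 0, so the boundary term u·φ vanishes.
LHS = ∫_0^1 u(x) φ'(x) dx = ∫_0^1 (-2*x^3 + 3*x^2 + x - 1) dx. Term by term:
  ∫_0^1 -2*x^3 dx = -1/2;  ∫_0^1 3*x^2 dx = 1;  ∫_0^1 x dx = 1/2;
  ∫_0^1 -1 dx = -1.
Sum: -1/2 + 1 + 1/2 − 1 = 0.
So LHS = 0.
∫_0^1 v(x) φ(x) dx = ∫_0^1 (-2*x^3 + 2*x) dx. Term by term:
  ∫_0^1 -2*x^3 dx = -1/2;  ∫_0^1 2*x dx = 1.
Sum: -1/2 + 1 = 1/2.
So RHS = -∫_0^1 v(x) φ(x) dx = -1/2.
LHS − RHS = 1/2 ≠ 0, so the identity fails.
(For a valid weak derivative the identity must hold for EVERY test function, in particular this one. The failure shows v is NOT the weak derivative of u.)
Correct weak derivative would be u'(x) = 2*x - 1.


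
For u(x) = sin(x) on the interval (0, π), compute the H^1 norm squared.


||u||_{H^1(0,π)}^2 = π

u'(x) = cos(x).
Expand u² and (u')² and integrate term by term on (0, π), using: for integers n ≥ 1, ∫_0^π sin²(nx) dx = ∫_0^π cos²(nx) dx = π/2; for n ≠ n', ∫_0^π sin(nx)sin(n'x) dx = ∫_0^π cos(nx)cos(n'x) dx = 0; and by product-to-sum, ∫_0^π sin(nx)cos(n'x) dx = ½∫_0^π [sin((n+n')x) + sin((n−n')x)] dx, which is 0 when n+n' is even and 2n/(n²−n'²) when n+n' is odd (it need not vanish on (0, π)).
  u² squared terms: (1)²·∫sin(x)² dx = 1·π/2 = π/2.
  So ∫_0^π u² dx = π/2.
  (u')² squared terms: (1)²·∫cos(x)² dx = 1·π/2 = π/2.
  So ∫_0^π (u')² dx = π/2.
||u||_{H^1}^2 = (π/2) + (π/2) = π.


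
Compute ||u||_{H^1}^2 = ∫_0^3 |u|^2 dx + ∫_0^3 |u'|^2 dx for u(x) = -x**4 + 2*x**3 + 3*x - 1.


||u||_{H^1}^2 = 12111/14

The H^1 norm (squared) on an interval (0, L) is
  ||u||_{H^1}^2 = ∫_0^L u(x)^2 dx + ∫_0^L u'(x)^2 dx.
Compute u'(x) = -4*x**3 + 6*x**2 + 3.
Then u(x)^2 = x**8 - 4*x**7 + 4*x**6 - 6*x**5 + 14*x**4 - 4*x**3 + 9*x**2 - 6*x + 1 and u'(x)^2 = 16*x**6 - 48*x**5 + 36*x**4 - 24*x**3 + 36*x**2 + 9.
Integrate each monomial from 0 to 3 using ∫_0^3 c·x^n dx = c·3^(n+1)/(n+1):
  ∫_0^3 u(x)^2 dx = ∫_0^3 (x^8 - 4*x^7 + 4*x^6 - 6*x^5 + 14*x^4 - 4*x^3 + 9*x^2 - 6*x + 1) dx. Term by term:
    ∫_0^3 x^8 dx = 2187;  ∫_0^3 -4*x^7 dx = -6561/2;  ∫_0^3 4*x^6 dx = 8748/7;
    ∫_0^3 -6*x^5 dx = -729;  ∫_0^3 14*x^4 dx = 3402/5;  ∫_0^3 -4*x^3 dx = -81;
    ∫_0^3 9*x^2 dx = 81;  ∫_0^3 -6*x dx = -27;  ∫_0^3 1 dx = 3.
  Sum: 2187 − 6561/2 + 8748/7 − 729 + 3402/5 − 81 + 81 − 27 + 3 = 5853/70.
  ∫_0^3 u'(x)^2 dx = ∫_0^3 (16*x^6 - 48*x^5 + 36*x^4 - 24*x^3 + 36*x^2 + 9) dx. Term by term:
    ∫_0^3 16*x^6 dx = 34992/7;  ∫_0^3 -48*x^5 dx = -5832;  ∫_0^3 36*x^4 dx = 8748/5;
    ∫_0^3 -24*x^3 dx = -486;  ∫_0^3 36*x^2 dx = 324;  ∫_0^3 9 dx = 27.
  Sum: 34992/7 − 5832 + 8748/5 − 486 + 324 + 27 = 27351/35.
Adding: ||u||_{H^1}^2 = 5853/70 + 27351/35 = 12111/14.


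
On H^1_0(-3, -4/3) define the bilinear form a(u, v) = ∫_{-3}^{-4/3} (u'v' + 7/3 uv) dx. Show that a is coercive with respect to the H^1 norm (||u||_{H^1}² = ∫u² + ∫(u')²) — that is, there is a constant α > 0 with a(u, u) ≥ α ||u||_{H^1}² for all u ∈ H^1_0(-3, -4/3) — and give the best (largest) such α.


α = 1

Coercivity of a(·,·) on H^1_0(-3, -4/3) means a(u, u) ≥ α ||u||_{H^1}² for every u ∈ H^1_0.
The interval has length L = 5/3, and Poincaré/coercivity depend only on L. Here a(u, u) = ∫(u')² + (7/3)·∫u².
Here c = 7/3 ≥ 1, so a(u,u) = ∫(u')² + c∫u² ≥ ∫(u')² + ∫u² = ||u||_{H^1}², i.e. α = 1 works. No larger α is possible: a(u,u) ≥ α||u||_{H^1}² means (1−α)∫(u')² ≥ (α−c)∫u², and for the modes u_n = sin(nπ(x−x₀)/L) (x₀ the left endpoint) one has ∫u_n²/∫(u_n')² = (L/(nπ))² → 0, so a(u_n,u_n)/||u_n||_{H^1}² → 1. Hence the optimal constant is α = 1.
Therefore α = 1.


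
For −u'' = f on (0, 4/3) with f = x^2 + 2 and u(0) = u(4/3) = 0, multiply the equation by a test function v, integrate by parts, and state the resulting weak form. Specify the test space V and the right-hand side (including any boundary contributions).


V = H^1_0(0, 4/3) (so v(0) = v(4/3) = 0); weak form: ∫_0^4/3 u'v' dx = ∫_0^4/3 (x^2 + 2) v dx for all v ∈ V.

Multiply both sides by a test function v and integrate from 0 to 4/3:
  ∫_0^4/3 −u''(x) v(x) dx = ∫_0^4/3 f(x) v(x) dx.
Integrate the LHS by parts once:
  ∫_0^4/3 −u'' v dx = −[u'(x) v(x)]_0^4/3 + ∫_0^4/3 u'(x) v'(x) dx.
Thus ∫_0^4/3 u'(x) v'(x) dx = ∫_0^4/3 f(x) v(x) dx + [u'(x) v(x)]_0^4/3.
Choose V so that boundary terms are either known or forced to vanish.
u is Dirichlet: u(0) = u(4/3) = 0. Let V = H^1_0(0, 4/3); then v(0) = v(4/3) = 0, and [u' v]_0^4/3 = 0.
Weak formulation: find u (satisfying any essential BC) such that ∫_0^4/3 u'(x) v'(x) dx = ∫_0^4/3 f v dx for all v ∈ V.
Substituting f(x) = x^2 + 2, the right-hand side is ∫_0^4/3 (x^2 + 2) v dx.


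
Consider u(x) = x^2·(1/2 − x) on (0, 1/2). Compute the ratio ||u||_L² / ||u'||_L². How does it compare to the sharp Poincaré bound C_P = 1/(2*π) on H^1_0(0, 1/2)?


||u||_L² / ||u'||_L² = sqrt(14)/28 < C_P = 1/(2*π).

u(x) = x^2·(1/2 − x), so u'(x) = x*(1 - 3*x).
u(x) = x^2·(1/2 − x) vanishes at x = 0 and x = 1/2, so u ∈ H^1_0(0, 1/2). Differentiate via the product rule and integrate the resulting polynomials term by term.
  ∫_0^1/2 u² dx = ∫_0^1/2 (x^6 - x^5 + x^4/4) dx. Term by term:
    ∫_0^1/2 x^6 dx = 1/896;  ∫_0^1/2 -x^5 dx = -1/384;  ∫_0^1/2 x^4/4 dx = 1/640.
  Sum: 1/896 − 1/384 + 1/640 = 1/13440.
  ∫_0^1/2 (u')² dx = ∫_0^1/2 (9*x^4 - 6*x^3 + x^2) dx. Term by term:
    ∫_0^1/2 9*x^4 dx = 9/160;  ∫_0^1/2 -6*x^3 dx = -3/32;  ∫_0^1/2 x^2 dx = 1/24.
  Sum: 9/160 − 3/32 + 1/24 = 1/240.
∫_0^1/2 u² dx = 1/13440, so ||u||_L² = sqrt(210)/1680.
∫_0^1/2 (u')² dx = 1/240, so ||u'||_L² = sqrt(15)/60.
Ratio ||u||_L² / ||u'||_L² = sqrt(14)/28.
Sharp Poincaré constant on H^1_0(0, 1/2) is C_P = L/π = 1/(2*π), achieved by sin(2*π·x).
A polynomial bump cannot attain the sharp Poincaré constant (only the first sine eigenfunction does), so the ratio is strictly less than C_P, consistent with ||u||_L² ≤ C_P ||u'||_L².


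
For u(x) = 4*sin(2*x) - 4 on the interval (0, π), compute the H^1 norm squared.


||u||_{H^1(0,π)}^2 = 56*π

u'(x) = 8*cos(2*x).
Expand u² and (u')² and integrate term by term on (0, π), using: for integers n ≥ 1, ∫_0^π sin²(nx) dx = ∫_0^π cos²(nx) dx = π/2; for n ≠ n', ∫_0^π sin(nx)sin(n'x) dx = ∫_0^π cos(nx)cos(n'x) dx = 0; and by product-to-sum, ∫_0^π sin(nx)cos(n'x) dx = ½∫_0^π [sin((n+n')x) + sin((n−n')x)] dx, which is 0 when n+n' is even and 2n/(n²−n'²) when n+n' is odd (it need not vanish on (0, π)). For the constant mode: ∫_0^π 1 dx = π, ∫_0^π cos(nx) dx = 0, ∫_0^π sin(nx) dx = (1−(−1)^n)/n.
  u² squared terms: (-4)²·∫1 dx = 16·π = 16*π;  (4)²·∫sin(2x)² dx = 16·π/2 = 8*π.
  u² cross terms: 2·(-4)·(4)·∫1·sin(2x) dx = -32·(0) = 0.
  So ∫_0^π u² dx = 16*π + 8*π + 0 = 24*π.
  (u')² squared terms: (8)²·∫cos(2x)² dx = 64·π/2 = 32*π.
  So ∫_0^π (u')² dx = 32*π.
||u||_{H^1}^2 = (24*π) + (32*π) = 56*π.


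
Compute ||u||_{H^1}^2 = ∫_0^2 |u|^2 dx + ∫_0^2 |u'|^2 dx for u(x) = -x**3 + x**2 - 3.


||u||_{H^1}^2 = 1042/21

The H^1 norm (squared) on an interval (0, L) is
  ||u||_{H^1}^2 = ∫_0^L u(x)^2 dx + ∫_0^L u'(x)^2 dx.
Compute u'(x) = -3*x**2 + 2*x.
Then u(x)^2 = x**6 - 2*x**5 + x**4 + 6*x**3 - 6*x**2 + 9 and u'(x)^2 = 9*x**4 - 12*x**3 + 4*x**2.
Integrate each monomial from 0 to 2 using ∫_0^2 c·x^n dx = c·2^(n+1)/(n+1):
  ∫_0^2 u(x)^2 dx = ∫_0^2 (x^6 - 2*x^5 + x^4 + 6*x^3 - 6*x^2 + 9) dx. Term by term:
    ∫_0^2 x^6 dx = 128/7;  ∫_0^2 -2*x^5 dx = -64/3;  ∫_0^2 x^4 dx = 32/5;
    ∫_0^2 6*x^3 dx = 24;  ∫_0^2 -6*x^2 dx = -16;  ∫_0^2 9 dx = 18.
  Sum: 128/7 − 64/3 + 32/5 + 24 − 16 + 18 = 3082/105.
  ∫_0^2 u'(x)^2 dx = ∫_0^2 (9*x^4 - 12*x^3 + 4*x^2) dx. Term by term:
    ∫_0^2 9*x^4 dx = 288/5;  ∫_0^2 -12*x^3 dx = -48;  ∫_0^2 4*x^2 dx = 32/3.
  Sum: 288/5 − 48 + 32/3 = 304/15.
Adding: ||u||_{H^1}^2 = 3082/105 + 304/15 = 1042/21.


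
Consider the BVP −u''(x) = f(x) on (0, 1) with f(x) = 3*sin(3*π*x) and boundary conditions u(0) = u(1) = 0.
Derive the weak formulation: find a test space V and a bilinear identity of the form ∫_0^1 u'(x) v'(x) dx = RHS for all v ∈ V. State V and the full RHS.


V = H^1_0(0, 1) (so v(0) = v(1) = 0); weak form: ∫_0^1 u'v' dx = ∫_0^1 (3*sin(3*π*x)) v dx for all v ∈ V.

Multiply both sides by a test function v and integrate from 0 to 1:
  ∫_0^1 −u''(x) v(x) dx = ∫_0^1 f(x) v(x) dx.
Integrate the LHS by parts once:
  ∫_0^1 −u'' v dx = −[u'(x) v(x)]_0^1 + ∫_0^1 u'(x) v'(x) dx.
Thus ∫_0^1 u'(x) v'(x) dx = ∫_0^1 f(x) v(x) dx + [u'(x) v(x)]_0^1.
Choose V so that boundary terms are either known or forced to vanish.
u is Dirichlet: u(0) = u(1) = 0. Let V = H^1_0(0, 1); then v(0) = v(1) = 0, and [u' v]_0^1 = 0.
Weak formulation: find u (satisfying any essential BC) such that ∫_0^1 u'(x) v'(x) dx = ∫_0^1 f v dx for all v ∈ V.
Substituting f(x) = 3*sin(3*π*x), the right-hand side is ∫_0^1 (3*sin(3*π*x)) v dx.


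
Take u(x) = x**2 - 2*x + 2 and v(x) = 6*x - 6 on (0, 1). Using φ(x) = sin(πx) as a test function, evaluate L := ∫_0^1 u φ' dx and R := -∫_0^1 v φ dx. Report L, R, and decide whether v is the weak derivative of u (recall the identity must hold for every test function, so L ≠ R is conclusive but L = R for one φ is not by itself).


LHS = 2/π, RHS = 6/π. No, v is not the weak derivative of u.

u(x) = x**2 - 2*x + 2, classical derivative u'(x) = 2*x - 2.
φ(x) = sin(πx), so φ'(x) = π*cos(π*x).
Note φ(0) = φ(1) = 0, so the boundary term u·φ vanishes.
LHS = ∫_0^1 u(x) φ'(x) dx = ∫_0^1 (π*x^2*cos(π*x) - 2*π*x*cos(π*x) + 2*π*cos(π*x)) dx. Term by term:
  ∫_0^1 2*π*cos(π*x) dx = 0;  ∫_0^1 π*x^2*cos(π*x) dx = -2/π;  ∫_0^1 -2*π*x*cos(π*x) dx = 4/π.
Sum: 0 − 2/π + 4/π = 2/π.
So LHS = 2/π.
∫_0^1 v(x) φ(x) dx = ∫_0^1 (6*x*sin(π*x) - 6*sin(π*x)) dx. Term by term:
  ∫_0^1 -6*sin(π*x) dx = -12/π;  ∫_0^1 6*x*sin(π*x) dx = 6/π.
Sum: -12/π + 6/π = -6/π.
So RHS = -∫_0^1 v(x) φ(x) dx = 6/π.
LHS − RHS = -4/π ≠ 0, so the identity fails.
(For a valid weak derivative the identity must hold for EVERY test function, in particular this one. The failure shows v is NOT the weak derivative of u.)
Correct weak derivative would be u'(x) = 2*x - 2.


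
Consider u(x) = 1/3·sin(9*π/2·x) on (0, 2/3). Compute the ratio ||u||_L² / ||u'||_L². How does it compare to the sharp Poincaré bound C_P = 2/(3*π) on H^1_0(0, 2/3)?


||u||_L² / ||u'||_L² = 2/(9*π) < C_P = 2/(3*π).

u(x) = 1/3·sin(9*π/2·x), so u'(x) = 3*π*cos(9*π*x/2)/2.
Writing u(x) = A·sin(kπx/L) with A = 1/3 and k = 3, use ∫_0^L sin²(kπx/L) dx = L/2 and ∫_0^L cos²(kπx/L) dx = L/2.
u² = 1/9·sin²(9*π/2·x) and (u')² = 9*π^2/4·cos²(9*π/2·x), and each of sin², cos² integrates to L/2 = 1/3 over (0, 2/3).
∫_0^2/3 u² dx = 1/27, so ||u||_L² = sqrt(3)/9.
∫_0^2/3 (u')² dx = 3*π^2/4, so ||u'||_L² = sqrt(3)*π/2.
Ratio ||u||_L² / ||u'||_L² = 2/(9*π).
Sharp Poincaré constant on H^1_0(0, 2/3) is C_P = L/π = 2/(3*π), achieved by sin(3*π/2·x).
This is the k = 3 harmonic; the ratio L/(kπ) is strictly less than C_P = L/π, consistent with the sharp inequality ||u||_L² ≤ C_P ||u'||_L².


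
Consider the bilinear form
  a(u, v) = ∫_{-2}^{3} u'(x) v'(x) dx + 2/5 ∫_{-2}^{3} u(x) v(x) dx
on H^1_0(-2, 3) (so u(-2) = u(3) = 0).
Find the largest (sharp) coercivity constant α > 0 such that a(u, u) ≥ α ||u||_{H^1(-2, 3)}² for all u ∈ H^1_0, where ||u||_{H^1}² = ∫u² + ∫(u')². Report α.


α = (π^2 + 10)/(π^2 + 25)

Coercivity of a(·,·) on H^1_0(-2, 3) means a(u, u) ≥ α ||u||_{H^1}² for every u ∈ H^1_0.
The interval has length L = 5, and Poincaré/coercivity depend only on L. Here a(u, u) = ∫(u')² + (2/5)·∫u².
Here 0 < c = 2/5 < 1. The condition a(u,u) ≥ α||u||_{H^1}² reads (1−α)∫(u')² ≥ (α−c)∫u². Any admissible α is ≤ 1 (rapidly oscillating u have ∫u²/∫(u')² → 0), and α = 1 would force 0 ≥ (1−c)∫u², impossible since c < 1; so 1−α > 0. By the sharp Poincaré inequality on H^1_0 of an interval of length L, ∫(u')² ≥ (π/L)²∫u² with equality for the first sine mode sin(π(x−x₀)/L) (x₀ the left endpoint), so the inequality holds for all u iff (1−α)(π/L)² ≥ α − c, i.e. α ≤ ((π/L)² + c)/((π/L)² + 1) = (1 + c(L/π)²)/(1 + (L/π)²). With (π/L)² = π^2/25 and c = 2/5, the largest admissible constant is α = ((π/L)² + c)/((π/L)² + 1).
Simplifying, α = (π^2 + 10)/(π^2 + 25).


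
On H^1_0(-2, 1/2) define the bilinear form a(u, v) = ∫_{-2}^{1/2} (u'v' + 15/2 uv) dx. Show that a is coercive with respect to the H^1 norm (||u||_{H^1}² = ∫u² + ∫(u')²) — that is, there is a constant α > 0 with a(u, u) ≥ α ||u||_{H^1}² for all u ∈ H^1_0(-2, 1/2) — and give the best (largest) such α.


α = 1

Coercivity of a(·,·) on H^1_0(-2, 1/2) means a(u, u) ≥ α ||u||_{H^1}² for every u ∈ H^1_0.
The interval has length L = 5/2, and Poincaré/coercivity depend only on L. Here a(u, u) = ∫(u')² + (15/2)·∫u².
Here c = 15/2 ≥ 1, so a(u,u) = ∫(u')² + c∫u² ≥ ∫(u')² + ∫u² = ||u||_{H^1}², i.e. α = 1 works. No larger α is possible: a(u,u) ≥ α||u||_{H^1}² means (1−α)∫(u')² ≥ (α−c)∫u², and for the modes u_n = sin(nπ(x−x₀)/L) (x₀ the left endpoint) one has ∫u_n²/∫(u_n')² = (L/(nπ))² → 0, so a(u_n,u_n)/||u_n||_{H^1}² → 1. Hence the optimal constant is α = 1.
Therefore α = 1.


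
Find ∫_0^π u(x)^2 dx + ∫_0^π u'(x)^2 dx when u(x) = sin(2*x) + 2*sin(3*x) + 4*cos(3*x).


||u||_{H^1(0,π)}^2 = -64 + 205*π/2

u'(x) = -12*sin(3*x) + 2*cos(2*x) + 6*cos(3*x).
Expand u² and (u')² and integrate term by term on (0, π), using: for integers n ≥ 1, ∫_0^π sin²(nx) dx = ∫_0^π cos²(nx) dx = π/2; for n ≠ n', ∫_0^π sin(nx)sin(n'x) dx = ∫_0^π cos(nx)cos(n'x) dx = 0; and by product-to-sum, ∫_0^π sin(nx)cos(n'x) dx = ½∫_0^π [sin((n+n')x) + sin((n−n')x)] dx, which is 0 when n+n' is even and 2n/(n²−n'²) when n+n' is odd (it need not vanish on (0, π)).
  u² squared terms: (2)²·∫sin(3x)² dx = 4·π/2 = 2*π;  (4)²·∫cos(3x)² dx = 16·π/2 = 8*π;  (1)²·∫sin(2x)² dx = 1·π/2 = π/2.
  u² cross terms: 2·(2)·(4)·∫sin(3x)·cos(3x) dx = 16·(0) = 0;  2·(2)·(1)·∫sin(3x)·sin(2x) dx = 4·(0) = 0;  2·(4)·(1)·∫cos(3x)·sin(2x) dx = 8·(-4/5) = -32/5.
  So ∫_0^π u² dx = 2*π + 8*π + π/2 + 0 + 0 − 32/5 = -32/5 + 21*π/2.
  (u')² squared terms: (-12)²·∫sin(3x)² dx = 144·π/2 = 72*π;  (2)²·∫cos(2x)² dx = 4·π/2 = 2*π;  (6)²·∫cos(3x)² dx = 36·π/2 = 18*π.
  (u')² cross terms: 2·(-12)·(2)·∫sin(3x)·cos(2x) dx = -48·(6/5) = -288/5;  2·(-12)·(6)·∫sin(3x)·cos(3x) dx = -144·(0) = 0;  2·(2)·(6)·∫cos(2x)·cos(3x) dx = 24·(0) = 0.
  So ∫_0^π (u')² dx = 72*π + 2*π + 18*π − 288/5 + 0 + 0 = -288/5 + 92*π.
||u||_{H^1}^2 = (-32/5 + 21*π/2) + (-288/5 + 92*π) = -64 + 205*π/2.


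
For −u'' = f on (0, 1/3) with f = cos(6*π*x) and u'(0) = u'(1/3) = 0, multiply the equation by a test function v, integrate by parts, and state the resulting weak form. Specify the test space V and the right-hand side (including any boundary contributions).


V = H^1(0, 1/3) (no boundary constraint on v; u is determined up to an additive constant); weak form: ∫_0^1/3 u'v' dx = ∫_0^1/3 (cos(6*π*x)) v dx for all v ∈ V.

Multiply both sides by a test function v and integrate from 0 to 1/3:
  ∫_0^1/3 −u''(x) v(x) dx = ∫_0^1/3 f(x) v(x) dx.
Integrate the LHS by parts once:
  ∫_0^1/3 −u'' v dx = −[u'(x) v(x)]_0^1/3 + ∫_0^1/3 u'(x) v'(x) dx.
Thus ∫_0^1/3 u'(x) v'(x) dx = ∫_0^1/3 f(x) v(x) dx + [u'(x) v(x)]_0^1/3.
Choose V so that boundary terms are either known or forced to vanish.
u has homogeneous Neumann: u'(0) = u'(1/3) = 0. So [u' v]_0^1/3 = 0·v(1/3) − 0·v(0) = 0 for any v; take V = H^1(0, 1/3).
Weak formulation: find u (satisfying any essential BC) such that ∫_0^1/3 u'(x) v'(x) dx = ∫_0^1/3 f v dx for all v ∈ V (homogeneous Neumann, so boundary terms vanish).
Substituting f(x) = cos(6*π*x), the right-hand side is ∫_0^1/3 (cos(6*π*x)) v dx.
Compatibility check (pure Neumann): taking v ≡ 1 ∈ V gives 0 = ∫_0^1/3 f dx + (0) − (0), i.e. ∫_0^1/3 f dx must equal u'(0) − u'(1/3) = 0. Indeed ∫_0^1/3 (cos(6*π*x)) dx = 0, so the data are compatible. The solution is then unique only up to an additive constant (fix it e.g. by requiring ∫_0^1/3 u dx = 0).


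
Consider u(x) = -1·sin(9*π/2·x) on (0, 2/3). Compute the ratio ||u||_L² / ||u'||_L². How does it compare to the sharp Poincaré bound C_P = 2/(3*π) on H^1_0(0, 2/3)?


||u||_L² / ||u'||_L² = 2/(9*π) < C_P = 2/(3*π).

u(x) = -1·sin(9*π/2·x), so u'(x) = -9*π*cos(9*π*x/2)/2.
Writing u(x) = A·sin(kπx/L) with A = -1 and k = 3, use ∫_0^L sin²(kπx/L) dx = L/2 and ∫_0^L cos²(kπx/L) dx = L/2.
u² = 1·sin²(9*π/2·x) and (u')² = 81*π^2/4·cos²(9*π/2·x), and each of sin², cos² integrates to L/2 = 1/3 over (0, 2/3).
∫_0^2/3 u² dx = 1/3, so ||u||_L² = sqrt(3)/3.
∫_0^2/3 (u')² dx = 27*π^2/4, so ||u'||_L² = 3*sqrt(3)*π/2.
Ratio ||u||_L² / ||u'||_L² = 2/(9*π).
Sharp Poincaré constant on H^1_0(0, 2/3) is C_P = L/π = 2/(3*π), achieved by sin(3*π/2·x).
This is the k = 3 harmonic; the ratio L/(kπ) is strictly less than C_P = L/π, consistent with the sharp inequality ||u||_L² ≤ C_P ||u'||_L².


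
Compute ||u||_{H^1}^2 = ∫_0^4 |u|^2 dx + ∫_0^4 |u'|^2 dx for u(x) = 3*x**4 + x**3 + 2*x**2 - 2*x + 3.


||u||_{H^1}^2 = 78354932/105

The H^1 norm (squared) on an interval (0, L) is
  ||u||_{H^1}^2 = ∫_0^L u(x)^2 dx + ∫_0^L u'(x)^2 dx.
Compute u'(x) = 12*x**3 + 3*x**2 + 4*x - 2.
Then u(x)^2 = 9*x**8 + 6*x**7 + 13*x**6 - 8*x**5 + 18*x**4 - 2*x**3 + 16*x**2 - 12*x + 9 and u'(x)^2 = 144*x**6 + 72*x**5 + 105*x**4 - 24*x**3 + 4*x**2 - 16*x + 4.
Integrate each monomial from 0 to 4 using ∫_0^4 c·x^n dx = c·4^(n+1)/(n+1):
  ∫_0^4 u(x)^2 dx = ∫_0^4 (9*x^8 + 6*x^7 + 13*x^6 - 8*x^5 + 18*x^4 - 2*x^3 + 16*x^2 - 12*x + 9) dx. Term by term:
    ∫_0^4 9*x^8 dx = 262144;  ∫_0^4 6*x^7 dx = 49152;  ∫_0^4 13*x^6 dx = 212992/7;
    ∫_0^4 -8*x^5 dx = -16384/3;  ∫_0^4 18*x^4 dx = 18432/5;  ∫_0^4 -2*x^3 dx = -128;
    ∫_0^4 16*x^2 dx = 1024/3;  ∫_0^4 -12*x dx = -96;  ∫_0^4 9 dx = 36.
  Sum: 262144 + 49152 + 212992/7 − 16384/3 + 18432/5 − 128 + 1024/3 − 96 + 36 = 11903564/35.
  ∫_0^4 u'(x)^2 dx = ∫_0^4 (144*x^6 + 72*x^5 + 105*x^4 - 24*x^3 + 4*x^2 - 16*x + 4) dx. Term by term:
    ∫_0^4 144*x^6 dx = 2359296/7;  ∫_0^4 72*x^5 dx = 49152;  ∫_0^4 105*x^4 dx = 21504;
    ∫_0^4 -24*x^3 dx = -1536;  ∫_0^4 4*x^2 dx = 256/3;  ∫_0^4 -16*x dx = -128;
    ∫_0^4 4 dx = 16.
  Sum: 2359296/7 + 49152 + 21504 − 1536 + 256/3 − 128 + 16 = 8528848/21.
Adding: ||u||_{H^1}^2 = 11903564/35 + 8528848/21 = 78354932/105.


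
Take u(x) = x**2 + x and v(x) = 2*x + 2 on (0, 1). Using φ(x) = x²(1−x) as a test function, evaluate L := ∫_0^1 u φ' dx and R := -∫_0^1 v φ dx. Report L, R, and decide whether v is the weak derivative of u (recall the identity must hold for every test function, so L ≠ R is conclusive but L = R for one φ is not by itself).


LHS = -11/60, RHS = -4/15. No, v is not the weak derivative of u.

u(x) = x**2 + x, classical derivative u'(x) = 2*x + 1.
φ(x) = x²(1−x), so φ'(x) = x*(2 - 3*x).
Note φ(0) = φ(1) = 0, so the boundary term u·φ vanishes.
LHS = ∫_0^1 u(x) φ'(x) dx = ∫_0^1 (-3*x^4 - x^3 + 2*x^2) dx. Term by term:
  ∫_0^1 -3*x^4 dx = -3/5;  ∫_0^1 -x^3 dx = -1/4;  ∫_0^1 2*x^2 dx = 2/3.
Sum: -3/5 − 1/4 + 2/3 = -11/60.
So LHS = -11/60.
∫_0^1 v(x) φ(x) dx = ∫_0^1 (-2*x^4 + 2*x^2) dx. Term by term:
  ∫_0^1 -2*x^4 dx = -2/5;  ∫_0^1 2*x^2 dx = 2/3.
Sum: -2/5 + 2/3 = 4/15.
So RHS = -∫_0^1 v(x) φ(x) dx = -4/15.
LHS − RHS = 1/12 ≠ 0, so the identity fails.
(For a valid weak derivative the identity must hold for EVERY test function, in particular this one. The failure shows v is NOT the weak derivative of u.)
Correct weak derivative would be u'(x) = 2*x + 1.


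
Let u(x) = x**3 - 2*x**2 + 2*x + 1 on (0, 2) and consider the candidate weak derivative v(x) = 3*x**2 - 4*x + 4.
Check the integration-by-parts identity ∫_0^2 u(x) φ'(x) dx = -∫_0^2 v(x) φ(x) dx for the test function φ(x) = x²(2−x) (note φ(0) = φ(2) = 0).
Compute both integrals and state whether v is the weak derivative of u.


LHS = -8/3, RHS = -16/3. No, v is not the weak derivative of u.

u(x) = x**3 - 2*x**2 + 2*x + 1, classical derivative u'(x) = 3*x**2 - 4*x + 2.
φ(x) = x²(2−x), so φ'(x) = x*(4 - 3*x).
Note φ(0) = φ(2) = 0, so the boundary term u·φ vanishes.
LHS = ∫_0^2 u(x) φ'(x) dx = ∫_0^2 (-3*x^5 + 10*x^4 - 14*x^3 + 5*x^2 + 4*x) dx. Term by term:
  ∫_0^2 -3*x^5 dx = -32;  ∫_0^2 10*x^4 dx = 64;  ∫_0^2 -14*x^3 dx = -56;
  ∫_0^2 5*x^2 dx = 40/3;  ∫_0^2 4*x dx = 8.
Sum: -32 + 64 − 56 + 40/3 + 8 = -8/3.
So LHS = -8/3.
∫_0^2 v(x) φ(x) dx = ∫_0^2 (-3*x^5 + 10*x^4 - 12*x^3 + 8*x^2) dx. Term by term:
  ∫_0^2 -3*x^5 dx = -32;  ∫_0^2 10*x^4 dx = 64;  ∫_0^2 -12*x^3 dx = -48;
  ∫_0^2 8*x^2 dx = 64/3.
Sum: -32 + 64 − 48 + 64/3 = 16/3.
So RHS = -∫_0^2 v(x) φ(x) dx = -16/3.
LHS − RHS = 8/3 ≠ 0, so the identity fails.
(For a valid weak derivative the identity must hold for EVERY test function, in particular this one. The failure shows v is NOT the weak derivative of u.)
Correct weak derivative would be u'(x) = 3*x**2 - 4*x + 2.


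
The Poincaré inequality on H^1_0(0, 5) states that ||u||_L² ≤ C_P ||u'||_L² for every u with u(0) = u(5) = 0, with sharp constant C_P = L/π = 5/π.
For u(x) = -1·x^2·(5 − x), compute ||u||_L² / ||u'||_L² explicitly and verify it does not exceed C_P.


||u||_L² / ||u'||_L² = 5*sqrt(14)/14 < C_P = 5/π.

u(x) = -1·x^2·(5 − x), so u'(x) = x*(3*x - 10).
u(x) = -1·x^2·(5 − x) vanishes at x = 0 and x = 5, so u ∈ H^1_0(0, 5). Differentiate via the product rule and integrate the resulting polynomials term by term.
  ∫_0^5 u² dx = ∫_0^5 (x^6 - 10*x^5 + 25*x^4) dx. Term by term:
    ∫_0^5 x^6 dx = 78125/7;  ∫_0^5 -10*x^5 dx = -78125/3;  ∫_0^5 25*x^4 dx = 15625.
  Sum: 78125/7 − 78125/3 + 15625 = 15625/21.
  ∫_0^5 (u')² dx = ∫_0^5 (9*x^4 - 60*x^3 + 100*x^2) dx. Term by term:
    ∫_0^5 9*x^4 dx = 5625;  ∫_0^5 -60*x^3 dx = -9375;  ∫_0^5 100*x^2 dx = 12500/3.
  Sum: 5625 − 9375 + 12500/3 = 1250/3.
∫_0^5 u² dx = 15625/21, so ||u||_L² = 125*sqrt(21)/21.
∫_0^5 (u')² dx = 1250/3, so ||u'||_L² = 25*sqrt(6)/3.
Ratio ||u||_L² / ||u'||_L² = 5*sqrt(14)/14.
Sharp Poincaré constant on H^1_0(0, 5) is C_P = L/π = 5/π, achieved by sin(π/5·x).
A polynomial bump cannot attain the sharp Poincaré constant (only the first sine eigenfunction does), so the ratio is strictly less than C_P, consistent with ||u||_L² ≤ C_P ||u'||_L².


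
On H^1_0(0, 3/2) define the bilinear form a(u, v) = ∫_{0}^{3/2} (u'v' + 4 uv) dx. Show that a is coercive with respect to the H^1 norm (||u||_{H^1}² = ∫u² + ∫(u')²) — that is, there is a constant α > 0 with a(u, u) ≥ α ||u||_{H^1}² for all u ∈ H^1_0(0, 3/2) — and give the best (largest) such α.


α = 1

Coercivity of a(·,·) on H^1_0(0, 3/2) means a(u, u) ≥ α ||u||_{H^1}² for every u ∈ H^1_0.
The interval has length L = 3/2, and Poincaré/coercivity depend only on L. Here a(u, u) = ∫(u')² + (4)·∫u².
Here c = 4 ≥ 1, so a(u,u) = ∫(u')² + c∫u² ≥ ∫(u')² + ∫u² = ||u||_{H^1}², i.e. α = 1 works. No larger α is possible: a(u,u) ≥ α||u||_{H^1}² means (1−α)∫(u')² ≥ (α−c)∫u², and for the modes u_n = sin(nπ(x−x₀)/L) (x₀ the left endpoint) one has ∫u_n²/∫(u_n')² = (L/(nπ))² → 0, so a(u_n,u_n)/||u_n||_{H^1}² → 1. Hence the optimal constant is α = 1.
Therefore α = 1.


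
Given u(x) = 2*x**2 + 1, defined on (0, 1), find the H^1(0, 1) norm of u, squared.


||u||_{H^1}^2 = 127/15

The H^1 norm (squared) on an interval (0, L) is
  ||u||_{H^1}^2 = ∫_0^L u(x)^2 dx + ∫_0^L u'(x)^2 dx.
Compute u'(x) = 4*x.
Then u(x)^2 = 4*x**4 + 4*x**2 + 1 and u'(x)^2 = 16*x**2.
Integrate each monomial from 0 to 1 using ∫_0^1 c·x^n dx = c·1^(n+1)/(n+1):
  ∫_0^1 u(x)^2 dx = ∫_0^1 (4*x^4 + 4*x^2 + 1) dx. Term by term:
    ∫_0^1 4*x^4 dx = 4/5;  ∫_0^1 4*x^2 dx = 4/3;  ∫_0^1 1 dx = 1.
  Sum: 4/5 + 4/3 + 1 = 47/15.
  ∫_0^1 u'(x)^2 dx = ∫_0^1 (16*x^2) dx. Term by term:
    ∫_0^1 16*x^2 dx = 16/3.
Adding: ||u||_{H^1}^2 = 47/15 + 16/3 = 127/15.


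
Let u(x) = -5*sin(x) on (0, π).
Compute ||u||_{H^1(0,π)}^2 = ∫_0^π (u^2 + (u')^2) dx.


||u||_{H^1(0,π)}^2 = 25*π

u'(x) = -5*cos(x).
Expand u² and (u')² and integrate term by term on (0, π), using: for integers n ≥ 1, ∫_0^π sin²(nx) dx = ∫_0^π cos²(nx) dx = π/2; for n ≠ n', ∫_0^π sin(nx)sin(n'x) dx = ∫_0^π cos(nx)cos(n'x) dx = 0; and by product-to-sum, ∫_0^π sin(nx)cos(n'x) dx = ½∫_0^π [sin((n+n')x) + sin((n−n')x)] dx, which is 0 when n+n' is even and 2n/(n²−n'²) when n+n' is odd (it need not vanish on (0, π)).
  u² squared terms: (-5)²·∫sin(x)² dx = 25·π/2 = 25*π/2.
  So ∫_0^π u² dx = 25*π/2.
  (u')² squared terms: (-5)²·∫cos(x)² dx = 25·π/2 = 25*π/2.
  So ∫_0^π (u')² dx = 25*π/2.
||u||_{H^1}^2 = (25*π/2) + (25*π/2) = 25*π.


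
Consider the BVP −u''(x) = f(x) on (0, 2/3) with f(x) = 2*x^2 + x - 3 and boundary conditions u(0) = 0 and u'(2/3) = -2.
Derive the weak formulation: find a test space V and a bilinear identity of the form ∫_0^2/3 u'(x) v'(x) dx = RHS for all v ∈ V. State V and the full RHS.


V = {v ∈ H^1(0, 2/3) : v(0) = 0} (test functions vanish at x = 0 where u is specified); weak form: ∫_0^2/3 u'v' dx = ∫_0^2/3 (2*x^2 + x - 3) v dx − 2·v(2/3) for all v ∈ V.

Multiply both sides by a test function v and integrate from 0 to 2/3:
  ∫_0^2/3 −u''(x) v(x) dx = ∫_0^2/3 f(x) v(x) dx.
Integrate the LHS by parts once:
  ∫_0^2/3 −u'' v dx = −[u'(x) v(x)]_0^2/3 + ∫_0^2/3 u'(x) v'(x) dx.
Thus ∫_0^2/3 u'(x) v'(x) dx = ∫_0^2/3 f(x) v(x) dx + [u'(x) v(x)]_0^2/3.
Choose V so that boundary terms are either known or forced to vanish.
Mixed BC: u(0) = 0 (Dirichlet) and u'(2/3) = -2 (Neumann). Define V = {v ∈ H^1(0, 2/3) : v(0) = 0}. Then [u' v]_0^2/3 = u'(2/3)·v(2/3) − u'(0)·0 = − 2·v(2/3).
Weak formulation: find u (satisfying any essential BC) such that ∫_0^2/3 u'(x) v'(x) dx = ∫_0^2/3 f v dx − 2·v(2/3) for all v ∈ V (Dirichlet at 0 absorbed into V; Neumann datum at x = 2/3 contributes the boundary term).
Substituting f(x) = 2*x^2 + x - 3, the right-hand side is ∫_0^2/3 (2*x^2 + x - 3) v dx − 2·v(2/3).


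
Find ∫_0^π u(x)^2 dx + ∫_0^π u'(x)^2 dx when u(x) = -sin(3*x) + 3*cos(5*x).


||u||_{H^1(0,π)}^2 = 122*π

u'(x) = -15*sin(5*x) - 3*cos(3*x).
Expand u² and (u')² and integrate term by term on (0, π), using: for integers n ≥ 1, ∫_0^π sin²(nx) dx = ∫_0^π cos²(nx) dx = π/2; for n ≠ n', ∫_0^π sin(nx)sin(n'x) dx = ∫_0^π cos(nx)cos(n'x) dx = 0; and by product-to-sum, ∫_0^π sin(nx)cos(n'x) dx = ½∫_0^π [sin((n+n')x) + sin((n−n')x)] dx, which is 0 when n+n' is even and 2n/(n²−n'²) when n+n' is odd (it need not vanish on (0, π)).
  u² squared terms: (-1)²·∫sin(3x)² dx = 1·π/2 = π/2;  (3)²·∫cos(5x)² dx = 9·π/2 = 9*π/2.
  u² cross terms: 2·(-1)·(3)·∫sin(3x)·cos(5x) dx = -6·(0) = 0.
  So ∫_0^π u² dx = π/2 + 9*π/2 + 0 = 5*π.
  (u')² squared terms: (-15)²·∫sin(5x)² dx = 225·π/2 = 225*π/2;  (-3)²·∫cos(3x)² dx = 9·π/2 = 9*π/2.
  (u')² cross terms: 2·(-15)·(-3)·∫sin(5x)·cos(3x) dx = 90·(0) = 0.
  So ∫_0^π (u')² dx = 225*π/2 + 9*π/2 + 0 = 117*π.
||u||_{H^1}^2 = (5*π) + (117*π) = 122*π.


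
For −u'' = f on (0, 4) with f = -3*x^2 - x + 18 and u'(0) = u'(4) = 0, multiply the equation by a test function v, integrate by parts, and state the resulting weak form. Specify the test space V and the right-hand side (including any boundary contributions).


V = H^1(0, 4) (no boundary constraint on v; u is determined up to an additive constant); weak form: ∫_0^4 u'v' dx = ∫_0^4 (-3*x^2 - x + 18) v dx for all v ∈ V.

Multiply both sides by a test function v and integrate from 0 to 4:
  ∫_0^4 −u''(x) v(x) dx = ∫_0^4 f(x) v(x) dx.
Integrate the LHS by parts once:
  ∫_0^4 −u'' v dx = −[u'(x) v(x)]_0^4 + ∫_0^4 u'(x) v'(x) dx.
Thus ∫_0^4 u'(x) v'(x) dx = ∫_0^4 f(x) v(x) dx + [u'(x) v(x)]_0^4.
Choose V so that boundary terms are either known or forced to vanish.
u has homogeneous Neumann: u'(0) = u'(4) = 0. So [u' v]_0^4 = 0·v(4) − 0·v(0) = 0 for any v; take V = H^1(0, 4).
Weak formulation: find u (satisfying any essential BC) such that ∫_0^4 u'(x) v'(x) dx = ∫_0^4 f v dx for all v ∈ V (homogeneous Neumann, so boundary terms vanish).
Substituting f(x) = -3*x^2 - x + 18, the right-hand side is ∫_0^4 (-3*x^2 - x + 18) v dx.
Compatibility check (pure Neumann): taking v ≡ 1 ∈ V gives 0 = ∫_0^4 f dx + (0) − (0), i.e. ∫_0^4 f dx must equal u'(0) − u'(4) = 0. Indeed ∫_0^4 (-3*x^2 - x + 18) dx = 0, so the data are compatible. The solution is then unique only up to an additive constant (fix it e.g. by requiring ∫_0^4 u dx = 0).
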